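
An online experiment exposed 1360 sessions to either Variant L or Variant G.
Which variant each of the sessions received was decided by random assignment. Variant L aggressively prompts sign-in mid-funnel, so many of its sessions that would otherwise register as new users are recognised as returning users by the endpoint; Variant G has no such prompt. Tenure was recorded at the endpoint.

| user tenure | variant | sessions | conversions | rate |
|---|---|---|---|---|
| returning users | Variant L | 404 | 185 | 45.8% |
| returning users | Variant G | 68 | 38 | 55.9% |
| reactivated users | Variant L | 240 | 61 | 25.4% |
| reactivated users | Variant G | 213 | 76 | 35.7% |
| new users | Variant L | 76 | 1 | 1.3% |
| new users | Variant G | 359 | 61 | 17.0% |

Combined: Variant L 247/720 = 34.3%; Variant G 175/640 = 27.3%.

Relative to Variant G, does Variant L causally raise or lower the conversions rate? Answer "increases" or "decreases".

The distribution of user tenure is itself part of what the variant does — it is an intermediate outcome. Holding it fixed would remove that part of the effect; the total effect is the pooled difference.
Pooled: Variant L 34.3% vs Variant G 27.3%; Variant L is higher overall.

increases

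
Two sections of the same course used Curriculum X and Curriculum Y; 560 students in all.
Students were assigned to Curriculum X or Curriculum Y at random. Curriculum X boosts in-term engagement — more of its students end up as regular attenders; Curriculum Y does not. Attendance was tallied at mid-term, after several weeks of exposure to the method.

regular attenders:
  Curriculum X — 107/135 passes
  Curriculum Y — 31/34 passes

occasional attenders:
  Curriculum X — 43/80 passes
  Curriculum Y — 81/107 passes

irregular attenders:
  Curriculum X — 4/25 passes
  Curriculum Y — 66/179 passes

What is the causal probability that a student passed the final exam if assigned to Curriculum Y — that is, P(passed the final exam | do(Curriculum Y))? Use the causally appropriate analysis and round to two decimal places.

Mid-term attendance here is a post-treatment variable shaped by the teaching method; conditioning on it would introduce bias rather than remove it. The overall comparison is the causal one.
So P(outcome | do(Curriculum Y)) is just the pooled rate for Curriculum Y: 178/320 = 0.556.

0.56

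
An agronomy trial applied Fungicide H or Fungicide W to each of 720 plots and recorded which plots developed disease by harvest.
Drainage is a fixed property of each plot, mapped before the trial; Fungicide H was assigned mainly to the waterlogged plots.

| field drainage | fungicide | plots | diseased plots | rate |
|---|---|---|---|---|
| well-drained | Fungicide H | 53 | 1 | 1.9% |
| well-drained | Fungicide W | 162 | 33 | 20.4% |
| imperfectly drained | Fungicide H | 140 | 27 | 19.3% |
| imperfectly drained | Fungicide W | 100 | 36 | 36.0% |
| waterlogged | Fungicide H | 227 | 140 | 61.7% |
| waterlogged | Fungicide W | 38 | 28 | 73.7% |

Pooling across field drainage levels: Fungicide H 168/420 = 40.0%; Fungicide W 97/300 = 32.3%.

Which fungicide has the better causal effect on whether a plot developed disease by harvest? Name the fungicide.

The field drainage-specific comparison favours Fungicide H throughout, but the pooled figures favour Fungicide W. The question is whether to condition on field drainage.
Nothing the fungicide does changes field drainage; the imbalance is an allocation artefact. With field drainage also predicting the outcome, the pooled figure is confounded, and the within-stratum comparison is the causal one.
Within each level — well-drained: 1.9% vs 20.4%; imperfectly drained: 19.3% vs 36.0%; waterlogged: 61.7% vs 73.7% — Fungicide H is lower every time.

Fungicide H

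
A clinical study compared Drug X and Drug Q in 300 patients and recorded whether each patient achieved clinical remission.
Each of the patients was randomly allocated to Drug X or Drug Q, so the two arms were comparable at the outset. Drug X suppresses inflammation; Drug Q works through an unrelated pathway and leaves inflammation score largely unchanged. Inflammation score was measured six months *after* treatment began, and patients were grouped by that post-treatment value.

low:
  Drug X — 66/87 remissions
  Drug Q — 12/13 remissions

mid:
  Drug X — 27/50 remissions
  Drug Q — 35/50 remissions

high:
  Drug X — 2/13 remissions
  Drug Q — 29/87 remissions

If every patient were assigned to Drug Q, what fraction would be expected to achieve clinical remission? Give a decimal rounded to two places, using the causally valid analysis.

0.51

The distribution of inflammation score is itself part of what the drug does — it is an intermediate outcome. Holding it fixed would remove that part of the effect; the total effect is the pooled difference.
So P(outcome | do(Drug Q)) is just the pooled rate for Drug Q: 76/150 = 0.507.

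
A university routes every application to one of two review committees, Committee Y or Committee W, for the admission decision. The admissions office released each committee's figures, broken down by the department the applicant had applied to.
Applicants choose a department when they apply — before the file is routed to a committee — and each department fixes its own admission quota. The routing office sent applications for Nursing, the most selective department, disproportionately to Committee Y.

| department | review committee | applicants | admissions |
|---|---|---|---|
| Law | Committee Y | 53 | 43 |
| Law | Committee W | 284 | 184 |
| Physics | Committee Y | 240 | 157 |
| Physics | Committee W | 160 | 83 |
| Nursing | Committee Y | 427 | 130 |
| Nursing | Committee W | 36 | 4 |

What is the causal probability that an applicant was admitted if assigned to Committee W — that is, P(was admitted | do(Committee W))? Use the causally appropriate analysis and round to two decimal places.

Department differs across review committees for reasons unrelated to any effect of the review committee itself, and it separately predicts the outcome — a classic confounder. We must compare within department levels.
Standardising Committee W to the population department mix: 0.281·184/284 + 0.333·83/160 + 0.386·4/36 = 0.398.

0.40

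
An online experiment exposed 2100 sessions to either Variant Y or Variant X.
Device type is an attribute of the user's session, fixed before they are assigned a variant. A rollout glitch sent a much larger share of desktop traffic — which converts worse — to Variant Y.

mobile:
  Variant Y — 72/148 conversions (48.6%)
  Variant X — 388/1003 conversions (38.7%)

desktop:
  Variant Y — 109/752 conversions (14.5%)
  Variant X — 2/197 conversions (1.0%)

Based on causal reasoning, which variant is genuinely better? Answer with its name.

Variant Y

The device type-specific comparison favours Variant Y throughout, but the pooled figures favour Variant X. The question is whether to condition on device type.
Since device type is a pre-existing factor (not a product of the variant) and it affects the outcome on its own, it is a confounder. The stratified rates, not the pooled rate, identify the causal effect.
Within each level — mobile: 48.6% vs 38.7%; desktop: 14.5% vs 1.0% — Variant Y is higher every time.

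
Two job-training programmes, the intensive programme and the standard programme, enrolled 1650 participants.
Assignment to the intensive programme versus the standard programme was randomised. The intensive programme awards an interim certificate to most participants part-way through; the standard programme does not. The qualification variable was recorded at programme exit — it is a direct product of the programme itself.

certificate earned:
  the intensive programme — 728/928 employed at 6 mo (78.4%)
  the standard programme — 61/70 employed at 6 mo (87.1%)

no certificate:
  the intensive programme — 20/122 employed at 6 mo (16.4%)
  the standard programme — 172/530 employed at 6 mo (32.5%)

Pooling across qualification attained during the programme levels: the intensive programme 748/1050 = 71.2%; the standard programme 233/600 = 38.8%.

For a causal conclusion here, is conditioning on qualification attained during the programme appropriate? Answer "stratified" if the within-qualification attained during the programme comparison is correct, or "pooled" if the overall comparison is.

the standard programme is higher inside every qualification attained during the programme stratum but the intensive programme is higher in aggregate. Whether to stratify depends on how qualification attained during the programme relates to the programme.
Qualification attained during the programme is downstream of the programme. One should not condition on a consequence of treatment, so the overall rates are the right comparison.
Pooled: the intensive programme 71.2% vs the standard programme 38.8%; the intensive programme is higher overall.

pooled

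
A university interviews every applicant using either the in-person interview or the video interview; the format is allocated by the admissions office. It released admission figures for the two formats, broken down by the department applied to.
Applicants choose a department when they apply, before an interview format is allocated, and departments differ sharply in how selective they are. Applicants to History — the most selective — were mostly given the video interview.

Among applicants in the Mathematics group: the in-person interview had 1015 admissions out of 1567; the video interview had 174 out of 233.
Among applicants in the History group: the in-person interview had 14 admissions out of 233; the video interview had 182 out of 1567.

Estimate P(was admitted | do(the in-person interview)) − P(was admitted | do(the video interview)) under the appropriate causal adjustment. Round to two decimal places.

Since department is a pre-existing factor (not a product of the interview format) and it affects the outcome on its own, it is a confounder. The stratified rates, not the pooled rate, identify the causal effect.
Adjusting over the population distribution of department: 0.500·(0.648−0.747) + 0.500·(0.060−0.116) = -0.078.

-0.08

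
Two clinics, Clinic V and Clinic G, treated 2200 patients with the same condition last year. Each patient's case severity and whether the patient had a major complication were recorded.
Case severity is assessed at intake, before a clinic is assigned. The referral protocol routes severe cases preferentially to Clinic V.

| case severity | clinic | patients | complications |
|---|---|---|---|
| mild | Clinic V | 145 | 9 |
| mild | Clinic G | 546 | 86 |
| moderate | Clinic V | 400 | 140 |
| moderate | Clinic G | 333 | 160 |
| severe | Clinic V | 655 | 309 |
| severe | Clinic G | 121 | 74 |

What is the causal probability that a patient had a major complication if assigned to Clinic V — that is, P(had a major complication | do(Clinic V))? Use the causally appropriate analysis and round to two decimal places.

0.30

Case severity satisfies the back-door criterion: it is not a descendant of the clinic, and it blocks the spurious path from clinic to outcome. Adjusting for it (i.e., using the within-case severity rates) gives the causal effect.
Standardising Clinic V to the population case severity mix: 0.314·9/145 + 0.333·140/400 + 0.353·309/655 = 0.303.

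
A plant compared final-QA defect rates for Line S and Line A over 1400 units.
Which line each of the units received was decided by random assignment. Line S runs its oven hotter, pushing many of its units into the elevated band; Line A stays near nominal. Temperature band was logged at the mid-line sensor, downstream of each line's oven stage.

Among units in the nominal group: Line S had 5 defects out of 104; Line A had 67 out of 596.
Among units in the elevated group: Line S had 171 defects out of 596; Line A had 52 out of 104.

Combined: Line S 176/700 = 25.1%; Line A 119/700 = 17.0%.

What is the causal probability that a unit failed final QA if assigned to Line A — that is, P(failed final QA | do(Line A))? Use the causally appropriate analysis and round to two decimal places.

0.17

In-process temperature band is recorded after the line and is itself shifted by it — it sits on the causal path from line to outcome. Conditioning on a mediator would strip out part of the effect we want; the pooled comparison gives the total causal effect.
So P(outcome | do(Line A)) is just the pooled rate for Line A: 119/700 = 0.170.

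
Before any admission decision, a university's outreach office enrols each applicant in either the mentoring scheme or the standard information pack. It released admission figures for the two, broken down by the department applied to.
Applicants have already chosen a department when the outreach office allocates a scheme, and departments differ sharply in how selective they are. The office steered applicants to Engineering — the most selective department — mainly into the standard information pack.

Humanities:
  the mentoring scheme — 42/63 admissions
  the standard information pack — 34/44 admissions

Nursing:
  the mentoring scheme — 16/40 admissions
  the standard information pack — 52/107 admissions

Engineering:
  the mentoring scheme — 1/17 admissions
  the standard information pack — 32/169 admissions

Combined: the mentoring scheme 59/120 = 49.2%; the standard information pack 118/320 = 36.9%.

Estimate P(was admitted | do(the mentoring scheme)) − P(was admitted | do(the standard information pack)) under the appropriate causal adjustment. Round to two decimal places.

-0.11

the standard information pack is higher inside every department stratum but the mentoring scheme is higher in aggregate. Whether to stratify depends on how department relates to the outreach scheme.
Nothing the outreach scheme does changes department; the imbalance is an allocation artefact. With department also predicting the outcome, the pooled figure is confounded, and the within-stratum comparison is the causal one.
Adjusting over the population distribution of department: 0.243·(0.667−0.773) + 0.334·(0.400−0.486) + 0.423·(0.059−0.189) = -0.110.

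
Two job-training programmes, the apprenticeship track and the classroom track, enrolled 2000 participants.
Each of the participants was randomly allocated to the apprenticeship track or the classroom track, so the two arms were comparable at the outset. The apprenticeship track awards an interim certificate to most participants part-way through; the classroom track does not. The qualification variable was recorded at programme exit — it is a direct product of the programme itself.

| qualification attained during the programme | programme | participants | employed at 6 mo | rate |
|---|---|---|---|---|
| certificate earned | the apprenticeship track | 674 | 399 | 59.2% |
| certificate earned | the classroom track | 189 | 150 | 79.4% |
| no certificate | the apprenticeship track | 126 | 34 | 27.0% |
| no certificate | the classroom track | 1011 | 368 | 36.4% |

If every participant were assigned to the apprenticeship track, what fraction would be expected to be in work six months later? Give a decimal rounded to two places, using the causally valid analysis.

0.54

Within every qualification attained during the programme level the classroom track has the higher rate, yet pooled the apprenticeship track does — Simpson's reversal.
Qualification attained during the programme is downstream of the programme. One should not condition on a consequence of treatment, so the overall rates are the right comparison.
So P(outcome | do(the apprenticeship track)) is just the pooled rate for the apprenticeship track: 433/800 = 0.541.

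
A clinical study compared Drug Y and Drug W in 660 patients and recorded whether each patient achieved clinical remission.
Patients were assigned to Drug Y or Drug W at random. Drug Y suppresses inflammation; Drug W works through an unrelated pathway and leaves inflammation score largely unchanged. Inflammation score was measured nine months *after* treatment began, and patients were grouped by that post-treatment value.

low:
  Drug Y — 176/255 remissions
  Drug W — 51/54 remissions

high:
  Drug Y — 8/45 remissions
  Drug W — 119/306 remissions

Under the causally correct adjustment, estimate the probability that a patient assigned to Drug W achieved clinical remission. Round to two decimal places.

Inflammation score lies on the pathway drug → inflammation score → outcome, so adjusting for it blocks the indirect effect. For the total causal effect of drug, use the unadjusted pooled rates.
So P(outcome | do(Drug W)) is just the pooled rate for Drug W: 170/360 = 0.472.

0.47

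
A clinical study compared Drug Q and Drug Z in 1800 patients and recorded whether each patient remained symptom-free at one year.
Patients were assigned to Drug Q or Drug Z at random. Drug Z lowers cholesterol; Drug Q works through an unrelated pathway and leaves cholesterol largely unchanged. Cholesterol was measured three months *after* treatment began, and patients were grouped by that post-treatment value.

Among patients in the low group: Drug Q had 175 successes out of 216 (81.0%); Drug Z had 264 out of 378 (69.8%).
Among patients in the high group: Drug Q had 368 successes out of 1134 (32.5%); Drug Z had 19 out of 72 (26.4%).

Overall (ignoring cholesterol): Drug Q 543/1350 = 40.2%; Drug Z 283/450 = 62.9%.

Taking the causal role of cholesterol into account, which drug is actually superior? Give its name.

Drug Z

Within every cholesterol level Drug Q has the higher rate, yet pooled Drug Z does — Simpson's reversal.
Stratifying would compare drugs among patients the drugs themselves sorted into cholesterol groups — a form of selection on an intermediate. The unconditioned pooled rates give the total causal effect.
Pooled: Drug Q 40.2% vs Drug Z 62.9%; Drug Z is higher overall.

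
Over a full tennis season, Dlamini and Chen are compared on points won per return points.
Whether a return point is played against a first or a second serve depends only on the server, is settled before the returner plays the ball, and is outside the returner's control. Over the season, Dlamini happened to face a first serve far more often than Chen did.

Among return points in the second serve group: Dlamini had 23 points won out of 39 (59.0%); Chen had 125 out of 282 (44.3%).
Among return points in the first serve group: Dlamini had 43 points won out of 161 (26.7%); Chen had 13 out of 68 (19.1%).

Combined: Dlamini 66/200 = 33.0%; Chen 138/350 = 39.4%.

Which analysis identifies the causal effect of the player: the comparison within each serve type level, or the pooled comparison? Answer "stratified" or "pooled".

Dlamini is higher inside every serve type stratum but Chen is higher in aggregate. Whether to stratify depends on how serve type relates to the player.
Serve type satisfies the back-door criterion: it is not a descendant of the player, and it blocks the spurious path from player to outcome. Adjusting for it (i.e., using the within-serve type rates) gives the causal effect.
Within each level — second serve: 59.0% vs 44.3%; first serve: 26.7% vs 19.1% — Dlamini is higher every time.

stratified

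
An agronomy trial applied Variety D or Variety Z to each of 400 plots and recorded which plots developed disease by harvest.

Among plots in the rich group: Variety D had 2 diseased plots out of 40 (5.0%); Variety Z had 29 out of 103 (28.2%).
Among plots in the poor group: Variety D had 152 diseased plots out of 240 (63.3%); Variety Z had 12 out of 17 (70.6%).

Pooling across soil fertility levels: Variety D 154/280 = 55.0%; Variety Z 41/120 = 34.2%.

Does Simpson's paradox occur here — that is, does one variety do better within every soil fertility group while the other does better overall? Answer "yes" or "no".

yes

Within each soil fertility level (rich 5.0% vs 28.2%; poor 63.3% vs 70.6%), Variety D has the lower rate every time. Pooled: 55.0% vs 34.2% — Variety Z has the lower rate overall. The two comparisons disagree.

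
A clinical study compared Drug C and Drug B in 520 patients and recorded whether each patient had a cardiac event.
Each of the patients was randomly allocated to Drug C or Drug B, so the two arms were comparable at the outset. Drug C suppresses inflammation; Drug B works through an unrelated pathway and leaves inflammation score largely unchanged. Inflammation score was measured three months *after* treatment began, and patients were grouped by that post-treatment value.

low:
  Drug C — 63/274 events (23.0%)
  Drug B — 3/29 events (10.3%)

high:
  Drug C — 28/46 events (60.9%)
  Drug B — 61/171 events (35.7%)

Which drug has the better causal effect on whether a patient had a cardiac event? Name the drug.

The inflammation score-specific comparison favours Drug B throughout, but the pooled figures favour Drug C. The question is whether to condition on inflammation score.
Inflammation score here is a post-treatment variable shaped by the drug; conditioning on it would introduce bias rather than remove it. The overall comparison is the causal one.
Pooled: Drug C 28.4% vs Drug B 32.0%; Drug C is lower overall.

Drug C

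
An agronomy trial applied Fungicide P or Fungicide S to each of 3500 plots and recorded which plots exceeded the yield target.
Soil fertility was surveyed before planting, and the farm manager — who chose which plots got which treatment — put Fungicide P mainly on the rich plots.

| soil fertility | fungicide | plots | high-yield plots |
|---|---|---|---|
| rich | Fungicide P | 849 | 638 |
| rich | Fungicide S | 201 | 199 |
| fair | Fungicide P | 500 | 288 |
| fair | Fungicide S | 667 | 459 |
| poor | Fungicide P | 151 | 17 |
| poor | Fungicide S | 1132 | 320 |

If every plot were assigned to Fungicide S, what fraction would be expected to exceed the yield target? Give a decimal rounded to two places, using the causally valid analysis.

0.63

Fungicide S is higher inside every soil fertility stratum but Fungicide P is higher in aggregate. Whether to stratify depends on how soil fertility relates to the fungicide.
Soil fertility is set before the fungicide has any effect — it is not caused by the fungicide — and it independently drives the outcome. That makes it a confounder, so the causal comparison is within soil fertility levels.
Standardising Fungicide S to the population soil fertility mix: 0.300·199/201 + 0.333·459/667 + 0.367·320/1132 = 0.630.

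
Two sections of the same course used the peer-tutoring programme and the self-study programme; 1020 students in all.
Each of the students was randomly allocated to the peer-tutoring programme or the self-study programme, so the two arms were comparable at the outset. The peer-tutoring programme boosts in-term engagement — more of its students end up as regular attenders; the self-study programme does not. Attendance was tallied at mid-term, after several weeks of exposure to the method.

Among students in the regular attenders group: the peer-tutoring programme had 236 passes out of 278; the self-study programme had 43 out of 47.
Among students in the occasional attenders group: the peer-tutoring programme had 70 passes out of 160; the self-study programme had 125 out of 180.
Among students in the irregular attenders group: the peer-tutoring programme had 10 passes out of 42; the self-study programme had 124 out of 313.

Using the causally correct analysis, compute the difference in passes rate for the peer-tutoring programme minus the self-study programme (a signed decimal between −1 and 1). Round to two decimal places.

+0.12

Because the teaching method influences mid-term attendance, mid-term attendance is a post-treatment mediator, not a confounder. Stratifying on it would bias the estimate; the causal effect is the crude pooled difference.
The causal difference is the pooled difference: 0.658 − 0.541 = +0.118.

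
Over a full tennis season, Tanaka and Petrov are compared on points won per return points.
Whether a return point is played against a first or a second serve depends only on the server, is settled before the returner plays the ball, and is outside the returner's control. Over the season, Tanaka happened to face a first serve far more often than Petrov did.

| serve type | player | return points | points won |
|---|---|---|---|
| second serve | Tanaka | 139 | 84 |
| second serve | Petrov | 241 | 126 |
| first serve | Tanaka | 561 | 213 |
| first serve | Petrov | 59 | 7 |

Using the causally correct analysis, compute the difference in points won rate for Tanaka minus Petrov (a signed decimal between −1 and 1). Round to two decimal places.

The imbalance in serve type arose from how return points were allocated, not from anything the player did; and serve type independently affects the outcome. The pooled gap is confounded — condition on serve type.
Adjusting over the population distribution of serve type: 0.380·(0.604−0.523) + 0.620·(0.380−0.119) = +0.193.

+0.19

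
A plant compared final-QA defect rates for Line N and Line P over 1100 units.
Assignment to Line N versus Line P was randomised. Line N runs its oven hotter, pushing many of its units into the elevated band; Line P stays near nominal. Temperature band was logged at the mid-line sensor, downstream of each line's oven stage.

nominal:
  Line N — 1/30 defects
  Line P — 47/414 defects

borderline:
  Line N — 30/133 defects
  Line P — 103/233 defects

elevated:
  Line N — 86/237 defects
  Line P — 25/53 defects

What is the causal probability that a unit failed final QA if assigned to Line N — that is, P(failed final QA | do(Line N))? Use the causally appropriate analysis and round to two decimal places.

0.29

The stratified and pooled comparisons disagree (Line N wins within each in-process temperature band; Line P wins overall), so the answer turns on the causal role of in-process temperature band.
The distribution of in-process temperature band is itself part of what the line does — it is an intermediate outcome. Holding it fixed would remove that part of the effect; the total effect is the pooled difference.
So P(outcome | do(Line N)) is just the pooled rate for Line N: 117/400 = 0.292.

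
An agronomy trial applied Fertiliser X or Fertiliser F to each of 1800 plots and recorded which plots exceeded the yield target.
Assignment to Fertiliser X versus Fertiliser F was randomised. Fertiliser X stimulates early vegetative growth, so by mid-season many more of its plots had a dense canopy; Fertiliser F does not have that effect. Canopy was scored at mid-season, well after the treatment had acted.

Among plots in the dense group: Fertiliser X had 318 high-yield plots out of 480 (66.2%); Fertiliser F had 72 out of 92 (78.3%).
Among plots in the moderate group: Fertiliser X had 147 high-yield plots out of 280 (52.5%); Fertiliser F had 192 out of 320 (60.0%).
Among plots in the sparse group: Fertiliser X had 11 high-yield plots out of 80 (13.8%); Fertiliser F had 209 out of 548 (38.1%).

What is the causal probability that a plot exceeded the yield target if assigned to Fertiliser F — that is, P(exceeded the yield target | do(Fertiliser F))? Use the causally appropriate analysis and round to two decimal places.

The stratified and pooled comparisons disagree (Fertiliser F wins within each mid-season canopy; Fertiliser X wins overall), so the answer turns on the causal role of mid-season canopy.
Mid-season canopy is downstream of the fertiliser. One should not condition on a consequence of treatment, so the overall rates are the right comparison.
So P(outcome | do(Fertiliser F)) is just the pooled rate for Fertiliser F: 473/960 = 0.493.

0.49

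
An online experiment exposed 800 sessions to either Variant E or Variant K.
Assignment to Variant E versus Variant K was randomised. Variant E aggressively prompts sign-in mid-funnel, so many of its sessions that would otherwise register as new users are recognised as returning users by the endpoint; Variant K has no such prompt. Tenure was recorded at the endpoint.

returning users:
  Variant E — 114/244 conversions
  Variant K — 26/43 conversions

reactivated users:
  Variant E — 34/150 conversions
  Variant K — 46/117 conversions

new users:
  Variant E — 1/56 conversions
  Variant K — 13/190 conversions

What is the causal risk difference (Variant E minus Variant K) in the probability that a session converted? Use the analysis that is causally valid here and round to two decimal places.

+0.09

Within every user tenure level Variant K has the higher rate, yet pooled Variant E does — Simpson's reversal.
Stratifying would compare variants among sessions the variants themselves sorted into user tenure groups — a form of selection on an intermediate. The unconditioned pooled rates give the total causal effect.
The causal difference is the pooled difference: 0.331 − 0.243 = +0.088.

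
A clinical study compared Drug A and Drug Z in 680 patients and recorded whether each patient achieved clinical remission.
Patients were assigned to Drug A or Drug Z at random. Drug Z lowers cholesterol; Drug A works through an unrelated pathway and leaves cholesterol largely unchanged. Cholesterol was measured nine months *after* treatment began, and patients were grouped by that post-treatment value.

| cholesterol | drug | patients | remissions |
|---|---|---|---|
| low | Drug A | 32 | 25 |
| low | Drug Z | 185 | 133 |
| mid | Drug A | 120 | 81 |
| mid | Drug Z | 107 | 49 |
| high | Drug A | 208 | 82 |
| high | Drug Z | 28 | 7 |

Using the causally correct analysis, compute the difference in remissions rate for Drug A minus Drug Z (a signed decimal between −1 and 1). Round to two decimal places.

Drug A is higher inside every cholesterol stratum but Drug Z is higher in aggregate. Whether to stratify depends on how cholesterol relates to the drug.
Cholesterol here is a post-treatment variable shaped by the drug; conditioning on it would introduce bias rather than remove it. The overall comparison is the causal one.
The causal difference is the pooled difference: 0.522 − 0.591 = -0.068.

-0.07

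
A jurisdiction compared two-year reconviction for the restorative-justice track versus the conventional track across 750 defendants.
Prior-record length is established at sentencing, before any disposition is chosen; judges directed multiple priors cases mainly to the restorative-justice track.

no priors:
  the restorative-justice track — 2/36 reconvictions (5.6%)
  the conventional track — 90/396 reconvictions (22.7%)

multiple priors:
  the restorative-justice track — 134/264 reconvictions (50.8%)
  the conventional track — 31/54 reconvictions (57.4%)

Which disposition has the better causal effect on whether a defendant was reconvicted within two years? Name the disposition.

the restorative-justice track

Prior-record length is set before the disposition has any effect — it is not caused by the disposition — and it independently drives the outcome. That makes it a confounder, so the causal comparison is within prior-record length levels.
Within each level — no priors: 5.6% vs 22.7%; multiple priors: 50.8% vs 57.4% — the restorative-justice track is lower every time.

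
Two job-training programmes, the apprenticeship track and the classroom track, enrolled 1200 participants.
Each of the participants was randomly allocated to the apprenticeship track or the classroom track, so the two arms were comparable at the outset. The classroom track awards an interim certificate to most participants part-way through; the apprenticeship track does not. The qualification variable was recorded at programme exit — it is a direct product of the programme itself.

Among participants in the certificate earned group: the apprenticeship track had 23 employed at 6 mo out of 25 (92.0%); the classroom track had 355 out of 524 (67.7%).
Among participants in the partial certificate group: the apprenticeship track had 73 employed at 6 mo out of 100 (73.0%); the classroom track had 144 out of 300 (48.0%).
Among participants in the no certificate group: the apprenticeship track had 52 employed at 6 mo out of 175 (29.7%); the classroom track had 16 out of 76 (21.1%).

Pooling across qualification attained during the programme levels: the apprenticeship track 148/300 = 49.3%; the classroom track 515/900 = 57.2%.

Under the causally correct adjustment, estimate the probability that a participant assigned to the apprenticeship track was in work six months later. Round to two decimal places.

Because the programme influences qualification attained during the programme, qualification attained during the programme is a post-treatment mediator, not a confounder. Stratifying on it would bias the estimate; the causal effect is the crude pooled difference.
So P(outcome | do(the apprenticeship track)) is just the pooled rate for the apprenticeship track: 148/300 = 0.493.

0.49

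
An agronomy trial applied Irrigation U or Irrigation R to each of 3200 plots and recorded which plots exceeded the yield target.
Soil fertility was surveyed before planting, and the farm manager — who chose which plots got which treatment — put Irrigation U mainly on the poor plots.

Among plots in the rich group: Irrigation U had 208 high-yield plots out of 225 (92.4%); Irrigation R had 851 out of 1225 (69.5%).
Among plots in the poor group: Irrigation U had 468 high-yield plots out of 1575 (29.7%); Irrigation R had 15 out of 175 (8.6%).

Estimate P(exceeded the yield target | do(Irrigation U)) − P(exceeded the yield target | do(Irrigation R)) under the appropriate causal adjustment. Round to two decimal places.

+0.22

Soil fertility differs across irrigations for reasons unrelated to any effect of the irrigation itself, and it separately predicts the outcome — a classic confounder. We must compare within soil fertility levels.
Adjusting over the population distribution of soil fertility: 0.453·(0.924−0.695) + 0.547·(0.297−0.086) = +0.220.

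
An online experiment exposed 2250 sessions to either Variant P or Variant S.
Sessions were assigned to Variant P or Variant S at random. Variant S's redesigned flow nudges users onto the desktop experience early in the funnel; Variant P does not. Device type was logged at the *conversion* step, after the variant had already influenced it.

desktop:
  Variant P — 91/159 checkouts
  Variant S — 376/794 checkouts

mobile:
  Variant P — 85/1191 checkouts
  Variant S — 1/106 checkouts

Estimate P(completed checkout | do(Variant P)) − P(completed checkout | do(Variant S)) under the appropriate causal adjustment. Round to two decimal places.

The stratified and pooled comparisons disagree (Variant P wins within each device type; Variant S wins overall), so the answer turns on the causal role of device type.
Device type is downstream of the variant. One should not condition on a consequence of treatment, so the overall rates are the right comparison.
The causal difference is the pooled difference: 0.130 − 0.419 = -0.289.

-0.29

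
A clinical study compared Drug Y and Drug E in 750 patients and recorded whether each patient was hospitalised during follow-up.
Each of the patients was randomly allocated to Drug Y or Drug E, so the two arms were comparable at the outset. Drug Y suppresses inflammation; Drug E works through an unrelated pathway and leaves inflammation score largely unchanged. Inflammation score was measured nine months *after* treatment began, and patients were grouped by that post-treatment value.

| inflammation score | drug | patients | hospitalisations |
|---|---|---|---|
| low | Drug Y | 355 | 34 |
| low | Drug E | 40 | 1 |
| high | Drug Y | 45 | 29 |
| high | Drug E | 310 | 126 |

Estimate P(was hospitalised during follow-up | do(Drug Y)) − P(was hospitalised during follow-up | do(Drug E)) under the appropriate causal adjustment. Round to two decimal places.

-0.21

Inflammation score here is a post-treatment variable shaped by the drug; conditioning on it would introduce bias rather than remove it. The overall comparison is the causal one.
The causal difference is the pooled difference: 0.158 − 0.363 = -0.205.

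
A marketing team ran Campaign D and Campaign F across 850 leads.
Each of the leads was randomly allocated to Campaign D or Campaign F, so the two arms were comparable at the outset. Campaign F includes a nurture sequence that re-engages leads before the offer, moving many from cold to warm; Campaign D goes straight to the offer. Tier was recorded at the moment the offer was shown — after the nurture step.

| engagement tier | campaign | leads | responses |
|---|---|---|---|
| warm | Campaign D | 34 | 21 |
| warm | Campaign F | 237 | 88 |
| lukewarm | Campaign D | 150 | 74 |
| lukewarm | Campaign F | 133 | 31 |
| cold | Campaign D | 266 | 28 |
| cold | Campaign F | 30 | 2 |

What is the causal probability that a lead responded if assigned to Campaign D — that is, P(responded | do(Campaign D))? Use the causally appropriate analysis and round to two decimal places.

0.27

Campaign D is higher inside every engagement tier stratum but Campaign F is higher in aggregate. Whether to stratify depends on how engagement tier relates to the campaign.
Because the campaign influences engagement tier, engagement tier is a post-treatment mediator, not a confounder. Stratifying on it would bias the estimate; the causal effect is the crude pooled difference.
So P(outcome | do(Campaign D)) is just the pooled rate for Campaign D: 123/450 = 0.273.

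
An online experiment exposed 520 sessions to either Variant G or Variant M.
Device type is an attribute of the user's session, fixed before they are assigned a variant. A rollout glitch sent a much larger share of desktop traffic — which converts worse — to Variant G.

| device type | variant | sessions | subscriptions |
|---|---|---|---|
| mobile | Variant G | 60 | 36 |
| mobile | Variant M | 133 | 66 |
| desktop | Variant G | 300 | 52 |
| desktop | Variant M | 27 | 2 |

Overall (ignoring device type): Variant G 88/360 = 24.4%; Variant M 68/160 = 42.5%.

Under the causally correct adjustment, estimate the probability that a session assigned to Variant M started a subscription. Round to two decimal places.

The stratified and pooled comparisons disagree (Variant G wins within each device type; Variant M wins overall), so the answer turns on the causal role of device type.
Device type satisfies the back-door criterion: it is not a descendant of the variant, and it blocks the spurious path from variant to outcome. Adjusting for it (i.e., using the within-device type rates) gives the causal effect.
Standardising Variant M to the population device type mix: 0.371·66/133 + 0.629·2/27 = 0.231.

0.23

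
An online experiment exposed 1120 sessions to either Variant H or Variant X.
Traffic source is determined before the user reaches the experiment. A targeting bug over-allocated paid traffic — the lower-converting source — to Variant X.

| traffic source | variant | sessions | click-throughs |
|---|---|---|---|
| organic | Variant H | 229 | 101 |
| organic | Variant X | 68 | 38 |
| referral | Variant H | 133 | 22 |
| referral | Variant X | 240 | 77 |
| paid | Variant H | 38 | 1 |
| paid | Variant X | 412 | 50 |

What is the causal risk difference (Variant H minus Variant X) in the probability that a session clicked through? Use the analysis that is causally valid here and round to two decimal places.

Here traffic source is a common cause — it drives both which variant a case falls under and the outcome. The crude comparison mixes populations; the stratum-specific rates are the causally relevant ones.
Adjusting over the population distribution of traffic source: 0.265·(0.441−0.559) + 0.333·(0.165−0.321) + 0.402·(0.026−0.121) = -0.121.

-0.12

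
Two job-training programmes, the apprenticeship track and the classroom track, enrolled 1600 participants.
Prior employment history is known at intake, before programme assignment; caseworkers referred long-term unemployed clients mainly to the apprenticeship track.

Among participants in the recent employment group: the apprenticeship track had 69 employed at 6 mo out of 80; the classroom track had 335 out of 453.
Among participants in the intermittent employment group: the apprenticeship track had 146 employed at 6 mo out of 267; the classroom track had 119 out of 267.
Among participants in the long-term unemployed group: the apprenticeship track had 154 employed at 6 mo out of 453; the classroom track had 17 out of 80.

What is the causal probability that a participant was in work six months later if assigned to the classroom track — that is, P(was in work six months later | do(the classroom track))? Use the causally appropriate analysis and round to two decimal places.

Within every prior employment history level the apprenticeship track has the higher rate, yet pooled the classroom track does — Simpson's reversal.
Prior employment history is set before the programme has any effect — it is not caused by the programme — and it independently drives the outcome. That makes it a confounder, so the causal comparison is within prior employment history levels.
Standardising the classroom track to the population prior employment history mix: 0.333·335/453 + 0.334·119/267 + 0.333·17/80 = 0.466.

0.47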